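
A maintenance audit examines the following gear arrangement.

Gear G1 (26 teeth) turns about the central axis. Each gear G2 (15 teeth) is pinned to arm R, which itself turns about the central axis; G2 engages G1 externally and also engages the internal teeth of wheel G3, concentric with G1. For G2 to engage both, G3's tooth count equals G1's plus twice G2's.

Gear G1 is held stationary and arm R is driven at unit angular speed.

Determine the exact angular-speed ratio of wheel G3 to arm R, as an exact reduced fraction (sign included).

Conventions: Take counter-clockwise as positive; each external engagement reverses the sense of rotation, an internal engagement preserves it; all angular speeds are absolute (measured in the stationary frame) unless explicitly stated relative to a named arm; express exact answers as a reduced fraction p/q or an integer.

41/28

topology: planetary set — G1 26T / G2 15T / G3 56T, arm = carrier (Willis)
ring teeth: 26 + 2·15 = 56
26(ω_sun−ω_arm) = −56(ω_ring−ω_arm),  ω_sun = 0, ω_arm = 1
ω_ring = 1 − (26/56)(0−1) = 41/28
ω_out/ω_in = 41/28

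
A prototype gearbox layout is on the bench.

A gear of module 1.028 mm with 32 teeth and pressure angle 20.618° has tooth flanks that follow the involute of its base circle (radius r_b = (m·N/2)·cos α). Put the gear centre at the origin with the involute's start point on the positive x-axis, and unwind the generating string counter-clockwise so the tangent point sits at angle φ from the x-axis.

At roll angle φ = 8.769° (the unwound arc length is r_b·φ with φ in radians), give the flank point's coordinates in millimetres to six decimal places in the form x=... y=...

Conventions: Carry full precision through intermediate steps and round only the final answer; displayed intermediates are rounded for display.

x=15.573732 y=0.018353

single-mesh involute tooth geometry (32T wheel at module 1.028)
pitch radius r_p = m·N/2 = 1.028·32/2 = 16.448000
base radius r_b = r_p·cos α = 16.448000·cos 20.618° = 15.394488
roll angle φ = 8.769° = 0.15304792 rad
x = r_b·(cos φ + φ·sin φ) = 15.573732
y = r_b·(sin φ − φ·cos φ) = 0.018353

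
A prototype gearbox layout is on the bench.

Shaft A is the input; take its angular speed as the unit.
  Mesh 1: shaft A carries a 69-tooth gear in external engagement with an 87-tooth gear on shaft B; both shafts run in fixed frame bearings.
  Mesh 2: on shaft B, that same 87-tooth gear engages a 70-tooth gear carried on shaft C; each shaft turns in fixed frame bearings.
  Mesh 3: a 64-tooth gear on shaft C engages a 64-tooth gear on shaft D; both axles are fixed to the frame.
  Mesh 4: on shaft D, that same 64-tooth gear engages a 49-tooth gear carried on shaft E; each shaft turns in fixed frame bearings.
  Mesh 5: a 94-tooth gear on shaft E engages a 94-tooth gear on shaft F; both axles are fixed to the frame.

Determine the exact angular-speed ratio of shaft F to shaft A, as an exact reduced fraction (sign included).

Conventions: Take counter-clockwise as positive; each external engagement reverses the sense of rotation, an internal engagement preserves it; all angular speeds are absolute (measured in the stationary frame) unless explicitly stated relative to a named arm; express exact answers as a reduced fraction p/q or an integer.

class = fixed-axis compound train [5 meshes; 5 ratios multiply, 5 sense flips]
mesh 1 [69T→87T]: running ratio 23/29, sense −
mesh 2 [87T→70T]: running ratio 69/70, sense +
mesh 3 [64T→64T]: running ratio 69/70, sense −
mesh 4 [64T→49T]: running ratio 2208/1715, sense +
mesh 5 [94T→94T]: running ratio 2208/1715, sense −
ω_out/ω_in = -2208/1715

-2208/1715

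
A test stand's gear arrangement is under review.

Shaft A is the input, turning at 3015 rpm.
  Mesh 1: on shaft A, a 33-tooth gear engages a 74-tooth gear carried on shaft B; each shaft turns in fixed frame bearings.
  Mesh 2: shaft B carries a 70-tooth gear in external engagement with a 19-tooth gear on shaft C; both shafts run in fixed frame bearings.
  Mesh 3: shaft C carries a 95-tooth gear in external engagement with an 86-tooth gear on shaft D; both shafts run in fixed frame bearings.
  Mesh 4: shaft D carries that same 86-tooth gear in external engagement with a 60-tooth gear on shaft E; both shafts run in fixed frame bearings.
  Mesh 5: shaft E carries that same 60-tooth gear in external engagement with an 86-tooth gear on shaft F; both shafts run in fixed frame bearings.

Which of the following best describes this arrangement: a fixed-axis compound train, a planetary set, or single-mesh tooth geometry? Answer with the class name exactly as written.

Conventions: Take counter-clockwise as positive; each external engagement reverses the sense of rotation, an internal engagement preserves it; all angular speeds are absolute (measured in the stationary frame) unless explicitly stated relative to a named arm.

fixed-axis compound train

class = fixed-axis compound train [5 meshes; 5 ratios multiply, 5 sense flips]
classification: fixed-axis compound train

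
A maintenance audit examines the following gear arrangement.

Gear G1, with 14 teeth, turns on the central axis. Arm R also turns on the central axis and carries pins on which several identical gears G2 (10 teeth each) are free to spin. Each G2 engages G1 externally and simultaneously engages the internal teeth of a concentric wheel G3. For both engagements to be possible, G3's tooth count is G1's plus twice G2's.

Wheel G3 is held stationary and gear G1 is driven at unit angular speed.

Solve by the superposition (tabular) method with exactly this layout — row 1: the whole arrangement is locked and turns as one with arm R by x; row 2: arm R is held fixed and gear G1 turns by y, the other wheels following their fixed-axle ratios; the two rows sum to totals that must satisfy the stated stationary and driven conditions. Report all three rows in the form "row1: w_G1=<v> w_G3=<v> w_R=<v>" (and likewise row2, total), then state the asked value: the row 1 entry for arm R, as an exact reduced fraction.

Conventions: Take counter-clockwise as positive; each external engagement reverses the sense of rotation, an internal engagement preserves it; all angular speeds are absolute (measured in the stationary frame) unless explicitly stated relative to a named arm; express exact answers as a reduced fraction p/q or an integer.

topology: planetary set — G1 14T / G2 10T / G3 34T, arm = carrier (Willis)
row 1 (train locked, turned with arm): all members turn x
row 2: sun turns y, ring = −(14/34)·y, arm 0
boundary: total ω_ring = x − (14/34)·y = 0 and total ω_sun = x + y = 1  ⇒  y = 17/24, x = 7/24
row 2 ring = −(14/34)·17/24 = -7/24
totals (row 1 + row 2): sun 7/24 + 17/24 = 1, ring 7/24 + (-7/24) = 0, arm 7/24 + 0 = 7/24
asked cell (row1, arm) = 7/24

row1: w_G1=7/24 w_G3=7/24 w_R=7/24
row2: w_G1=17/24 w_G3=-7/24 w_R=0
total: w_G1=1 w_G3=0 w_R=7/24
asked value: 7/24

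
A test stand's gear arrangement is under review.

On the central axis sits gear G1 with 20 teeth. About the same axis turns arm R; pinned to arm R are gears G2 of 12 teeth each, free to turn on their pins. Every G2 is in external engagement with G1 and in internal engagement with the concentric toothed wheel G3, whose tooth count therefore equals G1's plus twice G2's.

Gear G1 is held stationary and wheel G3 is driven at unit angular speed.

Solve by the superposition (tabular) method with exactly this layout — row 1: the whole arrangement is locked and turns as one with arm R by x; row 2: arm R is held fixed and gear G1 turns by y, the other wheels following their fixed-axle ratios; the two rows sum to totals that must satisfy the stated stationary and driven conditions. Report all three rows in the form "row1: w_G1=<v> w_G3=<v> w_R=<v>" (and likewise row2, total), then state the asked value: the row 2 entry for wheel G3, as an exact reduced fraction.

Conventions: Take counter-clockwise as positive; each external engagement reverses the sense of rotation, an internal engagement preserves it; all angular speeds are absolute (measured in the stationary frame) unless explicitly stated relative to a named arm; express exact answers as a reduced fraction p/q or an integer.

row1: w_G1=11/16 w_G3=11/16 w_R=11/16
row2: w_G1=-11/16 w_G3=5/16 w_R=0
total: w_G1=0 w_G3=1 w_R=11/16
asked value: 5/16

class = planetary set [G3 = 20+2·12 = 44; Willis about the carrier]
row 1: whole set turns with the arm by x
row 2: sun turns y, ring = −(20/44)·y, arm 0
boundary: total ω_sun = x + y = 0 and total ω_ring = x − (20/44)·y = 1  ⇒  y = -11/16, x = 11/16
row 2 ring = −(20/44)·(-11/16) = 5/16
totals (row 1 + row 2): sun 11/16 + (-11/16) = 0, ring 11/16 + 5/16 = 1, arm 11/16 + 0 = 11/16
asked cell (row2, ring) = 5/16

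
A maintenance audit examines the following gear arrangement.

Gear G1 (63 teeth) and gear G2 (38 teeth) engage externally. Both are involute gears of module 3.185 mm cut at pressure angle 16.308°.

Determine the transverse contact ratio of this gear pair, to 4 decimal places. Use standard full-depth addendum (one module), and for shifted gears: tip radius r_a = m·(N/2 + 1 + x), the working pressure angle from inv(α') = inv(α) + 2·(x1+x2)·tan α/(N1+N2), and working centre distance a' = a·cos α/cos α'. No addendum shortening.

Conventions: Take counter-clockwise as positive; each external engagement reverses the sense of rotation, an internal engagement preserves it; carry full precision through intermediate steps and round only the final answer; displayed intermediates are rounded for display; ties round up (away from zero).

recognized (one external pair, fixed centres): single-mesh tooth geometry, m = 3.185, N1 = 63, N2 = 38
base radii: r_b1 = 96.290933, r_b2 = 58.080245
tip radii: r_a1 = 103.512500, r_a2 = 63.700000
no profile shift: α' = α, a' = a
action lengths: √(r_a1²−r_b1²) = 37.985443, √(r_a2²−r_b2²) = 26.160564
base pitch p_b = π·m·cos α = 9.603393
CR = (37.985443 + 26.160564 − 160.842500·sin 16.30800°)/9.603393 = 1.976522
contact ratio ≈ 1.9765

1.9765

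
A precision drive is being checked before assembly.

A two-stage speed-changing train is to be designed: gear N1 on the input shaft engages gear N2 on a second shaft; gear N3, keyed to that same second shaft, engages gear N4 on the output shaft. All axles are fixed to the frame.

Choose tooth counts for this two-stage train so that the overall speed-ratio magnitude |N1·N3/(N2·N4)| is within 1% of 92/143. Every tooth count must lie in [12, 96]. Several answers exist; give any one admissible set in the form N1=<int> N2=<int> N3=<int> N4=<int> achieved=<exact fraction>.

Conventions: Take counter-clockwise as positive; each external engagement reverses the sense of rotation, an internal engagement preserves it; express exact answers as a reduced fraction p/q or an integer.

N1=12 N2=13 N3=23 N4=33 achieved=92/143

topology: fixed-axis compound train — 2 stages, target 92/143
target = 92/143 in lowest terms: an exact hit needs N1·N3 = k·92 and N2·N4 = k·143 for one integer k, every count in [12, 96]; additionally prefer no 1:1 stage (N1 ≠ N2, N3 ≠ N4)
k = 1…2: no 1:1-free in-range split of k·92 and k·143 into factor pairs; take k = 3
k = 3: N1·N3 = 276 = 12·23, N2·N4 = 429 = 13·33
achieved = 12·23/(13·33) = 92/143; |achieved − target| = 0 ≤ 23/3575 ✓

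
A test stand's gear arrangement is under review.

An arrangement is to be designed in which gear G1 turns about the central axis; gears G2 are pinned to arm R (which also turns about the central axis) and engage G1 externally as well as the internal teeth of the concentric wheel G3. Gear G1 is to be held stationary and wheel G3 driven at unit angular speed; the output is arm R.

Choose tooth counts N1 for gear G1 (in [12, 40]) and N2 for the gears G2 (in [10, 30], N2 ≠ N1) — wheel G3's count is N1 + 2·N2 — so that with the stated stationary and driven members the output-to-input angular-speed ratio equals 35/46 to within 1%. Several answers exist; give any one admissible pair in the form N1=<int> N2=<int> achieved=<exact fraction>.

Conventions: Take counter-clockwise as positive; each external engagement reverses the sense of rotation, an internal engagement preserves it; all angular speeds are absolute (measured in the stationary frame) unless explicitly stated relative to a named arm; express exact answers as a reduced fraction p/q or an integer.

planetary set to be sized for 35/46 (Willis relation)
Willis with ω_sun = 0: ω_arm/ω_ring = N3/(N1+N3); set equal to 35/46  ⇒  N3/N1 = (35/46)/(1 − 35/46) = 35/11
N3 = N1 + 2·N2  ⇒  N2/N1 = (N3/N1 − 1)/2 = (35/11 − 1)/2 = 12/11
smallest multiple with N1 ≥ 12 and N2 ≥ 10: k = 2  ⇒  N1 = 2·11 = 22, N2 = 2·12 = 24 (N1 ≤ 40, N2 ≤ 30, N2 ≠ N1 ✓), N3 = 22 + 2·24 = 70
check: N3/(N1+N3) with N1 = 22, N3 = 70 gives 35/46; |achieved − target| = 0 ≤ 7/920 ✓

N1=22 N2=24 achieved=35/46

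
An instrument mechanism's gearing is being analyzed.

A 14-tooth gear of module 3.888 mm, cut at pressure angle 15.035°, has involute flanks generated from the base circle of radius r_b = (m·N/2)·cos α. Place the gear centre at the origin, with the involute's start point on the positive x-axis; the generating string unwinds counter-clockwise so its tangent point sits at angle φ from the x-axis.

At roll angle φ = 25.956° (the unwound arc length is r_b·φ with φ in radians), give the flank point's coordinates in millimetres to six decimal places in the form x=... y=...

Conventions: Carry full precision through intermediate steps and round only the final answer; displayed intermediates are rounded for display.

recognized (one wheel, involute flank): single-mesh tooth geometry, m = 3.888, N = 14
pitch radius r_p = m·N/2 = 3.888·14/2 = 27.216000
base radius r_b = r_p·cos α = 27.216000·cos 15.035° = 26.284329
roll angle φ = 25.956° = 0.45301766 rad
x = r_b·(cos φ + φ·sin φ) = 28.844622
y = r_b·(sin φ − φ·cos φ) = 0.797962

x=28.844622 y=0.797962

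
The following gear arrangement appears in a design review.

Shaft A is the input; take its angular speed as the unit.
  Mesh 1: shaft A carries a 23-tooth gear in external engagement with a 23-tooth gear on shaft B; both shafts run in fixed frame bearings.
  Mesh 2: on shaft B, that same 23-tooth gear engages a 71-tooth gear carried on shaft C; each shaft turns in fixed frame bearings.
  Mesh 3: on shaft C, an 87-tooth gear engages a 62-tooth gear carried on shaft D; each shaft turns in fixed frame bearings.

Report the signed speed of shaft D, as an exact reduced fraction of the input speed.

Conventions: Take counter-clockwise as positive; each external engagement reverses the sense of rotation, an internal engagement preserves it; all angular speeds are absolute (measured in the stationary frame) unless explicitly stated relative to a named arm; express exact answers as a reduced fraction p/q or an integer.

3-mesh fixed-axis compound train (all bearings frame-fixed)
mesh 1 [23T→23T]: |ω|/ω_in = 1×23/23 = 1, sense flips to −
mesh 2 [23T→71T]: |ω|/ω_in = 1×23/71 = 23/71, sense flips to +
mesh 3 [87T→62T]: |ω|/ω_in = (23/71)×87/62 = 2001/4402, sense flips to −
signed output speed (× input speed) = -2001/4402

-2001/4402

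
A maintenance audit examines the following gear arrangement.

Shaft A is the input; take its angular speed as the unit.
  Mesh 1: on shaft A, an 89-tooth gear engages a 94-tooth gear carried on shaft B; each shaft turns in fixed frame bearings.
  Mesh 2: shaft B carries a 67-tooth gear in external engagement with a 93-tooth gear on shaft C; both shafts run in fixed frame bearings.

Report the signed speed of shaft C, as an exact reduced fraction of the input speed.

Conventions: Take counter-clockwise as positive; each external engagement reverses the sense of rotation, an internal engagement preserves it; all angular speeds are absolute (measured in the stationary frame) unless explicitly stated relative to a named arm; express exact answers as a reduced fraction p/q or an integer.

2-mesh fixed-axis compound train (all bearings frame-fixed)
mesh 1 [89T→94T]: |ω|/ω_in = 1×89/94 = 89/94, sense flips to −
mesh 2 [67T→93T]: |ω|/ω_in = (89/94)×67/93 = 5963/8742, sense flips to +
signed output speed (× input speed) = 5963/8742

5963/8742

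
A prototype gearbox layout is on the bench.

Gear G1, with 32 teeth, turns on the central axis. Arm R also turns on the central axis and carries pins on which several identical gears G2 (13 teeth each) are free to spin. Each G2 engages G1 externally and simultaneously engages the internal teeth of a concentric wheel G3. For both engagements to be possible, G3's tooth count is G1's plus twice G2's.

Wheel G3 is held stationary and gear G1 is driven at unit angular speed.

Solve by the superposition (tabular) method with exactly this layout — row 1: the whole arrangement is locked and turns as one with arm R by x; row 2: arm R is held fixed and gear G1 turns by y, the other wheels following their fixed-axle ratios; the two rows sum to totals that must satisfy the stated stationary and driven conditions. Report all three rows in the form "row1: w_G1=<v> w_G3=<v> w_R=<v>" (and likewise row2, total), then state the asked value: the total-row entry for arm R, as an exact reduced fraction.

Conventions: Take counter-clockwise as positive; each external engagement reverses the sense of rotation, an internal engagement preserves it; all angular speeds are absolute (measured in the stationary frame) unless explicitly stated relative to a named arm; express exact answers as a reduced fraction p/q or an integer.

row1: w_G1=16/45 w_G3=16/45 w_R=16/45
row2: w_G1=29/45 w_G3=-16/45 w_R=0
total: w_G1=1 w_G3=0 w_R=16/45
asked value: 16/45

planetary set (32T centre, 13T on arm, 58T internal) — Willis relation
row 1 — lock + rotate with arm: ω_sun = ω_ring = ω_arm = x
superposition row 2 [arm held]: sun y, ring −(32/58)·y, arm 0
boundary: total ω_ring = x − (32/58)·y = 0 and total ω_sun = x + y = 1  ⇒  y = 29/45, x = 16/45
row 2 ring = −(32/58)·29/45 = -16/45
totals (row 1 + row 2): sun 16/45 + 29/45 = 1, ring 16/45 + (-16/45) = 0, arm 16/45 + 0 = 16/45
asked cell (total, arm) = 16/45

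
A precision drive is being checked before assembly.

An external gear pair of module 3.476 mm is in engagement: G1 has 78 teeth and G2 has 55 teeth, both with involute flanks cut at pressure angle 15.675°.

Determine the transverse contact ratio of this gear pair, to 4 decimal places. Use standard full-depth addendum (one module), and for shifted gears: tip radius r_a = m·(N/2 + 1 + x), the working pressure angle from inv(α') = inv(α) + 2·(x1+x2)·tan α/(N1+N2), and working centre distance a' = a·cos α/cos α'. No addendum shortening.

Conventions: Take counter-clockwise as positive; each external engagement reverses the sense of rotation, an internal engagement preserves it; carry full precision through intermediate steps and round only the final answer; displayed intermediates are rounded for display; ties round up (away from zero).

2.1038

class = single-mesh tooth geometry [involute pair 78T × 55T, m = 3.476]
base radii: r_b1 = 130.522338, r_b2 = 92.034982
tip radii: r_a1 = 139.040000, r_a2 = 99.066000
no profile shift: α' = α, a' = a
action lengths: √(r_a1²−r_b1²) = 47.917021, √(r_a2²−r_b2²) = 36.655620
base pitch p_b = π·m·cos α = 10.514052
CR = (47.917021 + 36.655620 − 231.154000·sin 15.67500°)/10.514052 = 2.103791
contact ratio ≈ 2.1038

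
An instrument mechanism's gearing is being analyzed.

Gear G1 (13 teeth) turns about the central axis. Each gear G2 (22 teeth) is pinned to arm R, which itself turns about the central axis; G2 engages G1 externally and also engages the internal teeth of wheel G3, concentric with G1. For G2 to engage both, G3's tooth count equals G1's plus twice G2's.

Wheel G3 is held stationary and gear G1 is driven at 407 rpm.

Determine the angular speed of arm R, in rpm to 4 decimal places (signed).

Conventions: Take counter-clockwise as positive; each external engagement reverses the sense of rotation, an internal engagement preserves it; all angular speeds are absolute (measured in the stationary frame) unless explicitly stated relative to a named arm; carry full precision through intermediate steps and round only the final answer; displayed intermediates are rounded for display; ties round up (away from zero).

topology: planetary set — G1 13T / G2 22T / G3 57T, arm = carrier (Willis)
normalise by the input: solve with ω_sun = 1, then scale by 407 rpm
ring teeth: 13 + 2·22 = 57
13(ω_sun−ω_arm) = −57(ω_ring−ω_arm),  ω_ring = 0, ω_sun = 1
13(1−ω_arm) = −57(0−ω_arm)  ⇒  70·ω_arm = 13  ⇒  ω_arm = 13/70
scale: ω_arm = 13/70 × 407 rpm = +75.5857 rpm

+75.5857 rpm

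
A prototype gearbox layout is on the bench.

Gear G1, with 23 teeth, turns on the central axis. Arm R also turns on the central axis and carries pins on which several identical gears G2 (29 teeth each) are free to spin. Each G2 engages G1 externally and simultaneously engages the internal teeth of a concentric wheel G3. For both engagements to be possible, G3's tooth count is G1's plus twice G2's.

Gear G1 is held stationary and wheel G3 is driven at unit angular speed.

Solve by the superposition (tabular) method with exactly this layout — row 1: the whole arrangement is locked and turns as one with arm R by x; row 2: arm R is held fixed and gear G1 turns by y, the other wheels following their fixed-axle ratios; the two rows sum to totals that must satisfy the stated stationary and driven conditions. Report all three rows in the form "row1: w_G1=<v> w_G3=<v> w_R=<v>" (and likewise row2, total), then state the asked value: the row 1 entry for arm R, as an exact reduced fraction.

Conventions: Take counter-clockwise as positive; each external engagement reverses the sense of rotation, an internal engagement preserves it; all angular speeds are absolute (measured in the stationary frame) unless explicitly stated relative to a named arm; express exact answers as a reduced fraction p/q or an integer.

recognized (axles ride arm R): planetary set, 23/29/81 teeth
superposition row 1 [locked train]: every member turns x
superposition row 2 [arm held]: sun y, ring −(23/81)·y, arm 0
boundary: total ω_sun = x + y = 0 and total ω_ring = x − (23/81)·y = 1  ⇒  y = -81/104, x = 81/104
row 2 ring = −(23/81)·(-81/104) = 23/104
totals (row 1 + row 2): sun 81/104 + (-81/104) = 0, ring 81/104 + 23/104 = 1, arm 81/104 + 0 = 81/104
asked cell (row1, arm) = 81/104

row1: w_G1=81/104 w_G3=81/104 w_R=81/104
row2: w_G1=-81/104 w_G3=23/104 w_R=0
total: w_G1=0 w_G3=1 w_R=81/104
asked value: 81/104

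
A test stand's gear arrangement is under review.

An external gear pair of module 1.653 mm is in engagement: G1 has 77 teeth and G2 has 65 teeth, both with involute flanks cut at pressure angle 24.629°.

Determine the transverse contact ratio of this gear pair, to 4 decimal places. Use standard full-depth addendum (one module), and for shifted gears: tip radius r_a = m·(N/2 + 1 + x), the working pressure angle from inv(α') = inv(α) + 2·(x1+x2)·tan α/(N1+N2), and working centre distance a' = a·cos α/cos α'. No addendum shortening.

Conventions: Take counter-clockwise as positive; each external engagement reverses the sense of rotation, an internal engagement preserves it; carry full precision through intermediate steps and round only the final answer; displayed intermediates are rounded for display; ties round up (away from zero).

class = single-mesh tooth geometry [involute pair 77T × 65T, m = 1.653]
base radii: r_b1 = 57.850824, r_b2 = 48.835111
tip radii: r_a1 = 65.293500, r_a2 = 55.375500
no profile shift: α' = α, a' = a
action lengths: √(r_a1²−r_b1²) = 30.274135, √(r_a2²−r_b2²) = 26.107047
base pitch p_b = π·m·cos α = 4.720616
CR = (30.274135 + 26.107047 − 117.363000·sin 24.62900°)/4.720616 = 1.582678
contact ratio ≈ 1.5827

1.5827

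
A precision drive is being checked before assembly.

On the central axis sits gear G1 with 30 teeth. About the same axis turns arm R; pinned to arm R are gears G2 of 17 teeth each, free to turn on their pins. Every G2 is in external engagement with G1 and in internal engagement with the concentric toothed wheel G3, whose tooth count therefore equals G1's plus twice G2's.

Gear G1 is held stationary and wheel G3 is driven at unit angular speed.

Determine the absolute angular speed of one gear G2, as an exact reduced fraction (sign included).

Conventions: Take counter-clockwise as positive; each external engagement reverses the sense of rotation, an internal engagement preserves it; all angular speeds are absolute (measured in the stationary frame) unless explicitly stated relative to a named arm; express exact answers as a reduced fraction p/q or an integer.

32/17

planetary set (30T centre, 17T on arm, 64T internal) — Willis relation
ring teeth: 30 + 2·17 = 64
30(ω_sun−ω_arm) = −64(ω_ring−ω_arm),  ω_sun = 0, ω_ring = 1
30(0−ω_arm) = −64(1−ω_arm)  ⇒  94·ω_arm = 64  ⇒  ω_arm = 32/47
sun–planet mesh: 30·(0−32/47) = −17·(ω_p−ω_arm)  ⇒  ω_p−ω_arm = 960/799
ω_p = 32/47 + 960/799 = 32/17
exact speed ratio = 32/17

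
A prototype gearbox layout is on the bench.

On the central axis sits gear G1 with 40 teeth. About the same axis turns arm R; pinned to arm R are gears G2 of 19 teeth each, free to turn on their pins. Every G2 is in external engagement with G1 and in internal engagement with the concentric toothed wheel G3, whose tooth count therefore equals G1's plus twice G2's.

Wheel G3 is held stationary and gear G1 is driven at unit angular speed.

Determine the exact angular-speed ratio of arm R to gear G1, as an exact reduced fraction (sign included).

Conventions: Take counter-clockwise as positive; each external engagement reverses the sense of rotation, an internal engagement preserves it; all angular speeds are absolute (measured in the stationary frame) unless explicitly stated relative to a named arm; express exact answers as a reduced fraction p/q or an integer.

topology: planetary set — G1 40T / G2 19T / G3 78T, arm = carrier (Willis)
ring teeth: 40 + 2·19 = 78
40(ω_sun−ω_arm) = −78(ω_ring−ω_arm),  ω_ring = 0, ω_sun = 1
40(1−ω_arm) = −78(0−ω_arm)  ⇒  118·ω_arm = 40  ⇒  ω_arm = 20/59
ω_out/ω_in = 20/59

20/59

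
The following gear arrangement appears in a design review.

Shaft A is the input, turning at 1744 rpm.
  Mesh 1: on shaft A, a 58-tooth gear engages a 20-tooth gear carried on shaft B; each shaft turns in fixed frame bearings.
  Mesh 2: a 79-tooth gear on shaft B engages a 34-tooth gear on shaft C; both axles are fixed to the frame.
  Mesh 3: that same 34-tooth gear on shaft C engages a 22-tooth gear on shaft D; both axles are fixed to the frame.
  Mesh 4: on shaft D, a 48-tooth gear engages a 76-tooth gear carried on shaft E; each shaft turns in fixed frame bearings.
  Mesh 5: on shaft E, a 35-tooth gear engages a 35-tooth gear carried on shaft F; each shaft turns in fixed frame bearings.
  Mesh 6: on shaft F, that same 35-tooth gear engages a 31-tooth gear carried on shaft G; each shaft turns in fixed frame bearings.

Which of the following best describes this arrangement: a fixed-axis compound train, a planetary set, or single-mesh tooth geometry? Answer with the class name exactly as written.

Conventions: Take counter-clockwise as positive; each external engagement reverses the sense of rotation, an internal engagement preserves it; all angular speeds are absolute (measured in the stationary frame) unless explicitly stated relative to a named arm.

fixed-axis compound train

class = fixed-axis compound train [6 meshes; 6 ratios multiply, 6 sense flips]
classification: fixed-axis compound train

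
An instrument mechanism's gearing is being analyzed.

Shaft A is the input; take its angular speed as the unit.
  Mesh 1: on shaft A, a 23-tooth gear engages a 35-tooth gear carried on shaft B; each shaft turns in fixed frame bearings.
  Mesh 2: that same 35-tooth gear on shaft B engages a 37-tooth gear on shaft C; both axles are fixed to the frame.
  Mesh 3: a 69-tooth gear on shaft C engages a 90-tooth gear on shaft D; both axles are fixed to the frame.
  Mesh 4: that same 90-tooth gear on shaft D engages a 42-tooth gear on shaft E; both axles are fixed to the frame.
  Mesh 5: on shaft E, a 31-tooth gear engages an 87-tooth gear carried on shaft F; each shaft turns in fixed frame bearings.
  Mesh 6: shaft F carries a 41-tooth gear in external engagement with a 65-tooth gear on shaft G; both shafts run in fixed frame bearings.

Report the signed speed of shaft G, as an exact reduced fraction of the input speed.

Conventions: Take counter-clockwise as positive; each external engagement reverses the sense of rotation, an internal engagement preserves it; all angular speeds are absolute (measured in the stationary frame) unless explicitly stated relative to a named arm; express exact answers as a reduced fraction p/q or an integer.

672359/2929290

6-mesh fixed-axis compound train (all bearings frame-fixed)
mesh 1 [23T→35T]: |ω|/ω_in = 1×23/35 = 23/35, sense flips to −
mesh 2 [35T→37T]: |ω|/ω_in = (23/35)×35/37 = 23/37, sense flips to +
mesh 3 [69T→90T]: |ω|/ω_in = (23/37)×69/90 = 529/1110, sense flips to −
mesh 4 [90T→42T]: |ω|/ω_in = (529/1110)×90/42 = 529/518, sense flips to +
mesh 5 [31T→87T]: |ω|/ω_in = (529/518)×31/87 = 16399/45066, sense flips to −
mesh 6 [41T→65T]: |ω|/ω_in = (16399/45066)×41/65 = 672359/2929290, sense flips to +
signed output speed (× input speed) = 672359/2929290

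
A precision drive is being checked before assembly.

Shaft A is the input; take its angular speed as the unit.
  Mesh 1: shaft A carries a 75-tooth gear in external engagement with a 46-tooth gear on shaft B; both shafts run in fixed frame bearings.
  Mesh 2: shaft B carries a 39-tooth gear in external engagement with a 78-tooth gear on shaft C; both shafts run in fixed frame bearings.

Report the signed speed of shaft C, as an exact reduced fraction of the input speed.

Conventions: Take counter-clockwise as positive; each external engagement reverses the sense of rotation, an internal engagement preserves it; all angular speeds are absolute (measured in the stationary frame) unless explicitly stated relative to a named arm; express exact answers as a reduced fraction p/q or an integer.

2-mesh fixed-axis compound train (all bearings frame-fixed)
mesh 1 [75T→46T]: |ω|/ω_in = 1×75/46 = 75/46, sense flips to −
mesh 2 [39T→78T]: |ω|/ω_in = (75/46)×39/78 = 75/92, sense flips to +
signed output speed (× input speed) = 75/92

75/92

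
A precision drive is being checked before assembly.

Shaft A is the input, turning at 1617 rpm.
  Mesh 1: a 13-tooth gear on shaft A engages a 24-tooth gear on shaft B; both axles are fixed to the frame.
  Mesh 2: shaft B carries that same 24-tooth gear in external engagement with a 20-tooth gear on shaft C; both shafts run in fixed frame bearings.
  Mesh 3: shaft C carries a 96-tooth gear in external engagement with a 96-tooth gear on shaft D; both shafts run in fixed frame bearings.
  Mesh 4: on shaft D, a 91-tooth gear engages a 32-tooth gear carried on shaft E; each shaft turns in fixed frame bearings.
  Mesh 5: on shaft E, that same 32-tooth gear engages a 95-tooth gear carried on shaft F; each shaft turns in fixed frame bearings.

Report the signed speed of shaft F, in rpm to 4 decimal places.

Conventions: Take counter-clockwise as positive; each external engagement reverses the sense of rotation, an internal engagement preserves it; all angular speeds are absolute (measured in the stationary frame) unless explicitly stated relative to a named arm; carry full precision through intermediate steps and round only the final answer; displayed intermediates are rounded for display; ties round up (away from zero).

-1006.7953 rpm

class = fixed-axis compound train [5 meshes; 5 ratios multiply, 5 sense flips]
mesh 1 [13T→24T]: ω = 1617.0000×13/24 = 875.8750 rpm, sense flips to −
mesh 2 [24T→20T]: ω = 875.8750×24/20 = 1051.0500 rpm, sense flips to +
mesh 3 [96T→96T]: ω = 1051.0500×96/96 = 1051.0500 rpm, sense flips to −
mesh 4 [91T→32T]: ω = 1051.0500×91/32 = 2988.9234 rpm, sense flips to +
mesh 5 [32T→95T]: ω = 2988.9234×32/95 = 1006.7953 rpm, sense flips to −
signed output speed = -1006.7953 rpm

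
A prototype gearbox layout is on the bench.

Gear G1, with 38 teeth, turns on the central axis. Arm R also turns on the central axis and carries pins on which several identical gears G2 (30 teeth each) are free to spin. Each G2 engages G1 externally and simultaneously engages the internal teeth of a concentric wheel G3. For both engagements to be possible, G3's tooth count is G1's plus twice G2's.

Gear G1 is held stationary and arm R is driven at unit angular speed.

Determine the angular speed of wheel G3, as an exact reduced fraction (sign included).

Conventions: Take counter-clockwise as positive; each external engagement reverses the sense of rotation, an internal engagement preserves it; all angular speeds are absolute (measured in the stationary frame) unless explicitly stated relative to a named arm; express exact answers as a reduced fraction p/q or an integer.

recognized (axles ride arm R): planetary set, 38/30/98 teeth
ring teeth: 38 + 2·30 = 98
38(ω_sun−ω_arm) = −98(ω_ring−ω_arm),  ω_sun = 0, ω_arm = 1
ω_ring = 1 − (38/98)(0−1) = 68/49
exact speed ratio = 68/49

68/49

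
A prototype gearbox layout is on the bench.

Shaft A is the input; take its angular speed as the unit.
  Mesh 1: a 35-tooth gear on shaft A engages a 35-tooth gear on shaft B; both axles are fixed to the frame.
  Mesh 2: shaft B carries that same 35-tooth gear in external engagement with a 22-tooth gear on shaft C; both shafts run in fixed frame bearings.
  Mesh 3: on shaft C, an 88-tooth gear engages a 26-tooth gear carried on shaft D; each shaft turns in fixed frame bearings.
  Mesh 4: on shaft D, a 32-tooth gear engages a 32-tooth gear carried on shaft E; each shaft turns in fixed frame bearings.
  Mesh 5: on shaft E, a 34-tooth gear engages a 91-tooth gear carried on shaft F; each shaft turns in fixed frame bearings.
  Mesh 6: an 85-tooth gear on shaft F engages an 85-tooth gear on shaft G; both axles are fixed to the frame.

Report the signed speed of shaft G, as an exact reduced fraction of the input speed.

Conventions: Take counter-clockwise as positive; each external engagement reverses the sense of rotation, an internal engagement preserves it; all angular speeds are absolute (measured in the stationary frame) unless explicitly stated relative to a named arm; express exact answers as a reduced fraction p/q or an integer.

340/169

6-mesh fixed-axis compound train (all bearings frame-fixed)
mesh 1 [35T→35T]: |ω|/ω_in = 1×35/35 = 1, sense flips to −
mesh 2 [35T→22T]: |ω|/ω_in = 1×35/22 = 35/22, sense flips to +
mesh 3 [88T→26T]: |ω|/ω_in = (35/22)×88/26 = 70/13, sense flips to −
mesh 4 [32T→32T]: |ω|/ω_in = (70/13)×32/32 = 70/13, sense flips to +
mesh 5 [34T→91T]: |ω|/ω_in = (70/13)×34/91 = 340/169, sense flips to −
mesh 6 [85T→85T]: |ω|/ω_in = (340/169)×85/85 = 340/169, sense flips to +
signed output speed (× input speed) = 340/169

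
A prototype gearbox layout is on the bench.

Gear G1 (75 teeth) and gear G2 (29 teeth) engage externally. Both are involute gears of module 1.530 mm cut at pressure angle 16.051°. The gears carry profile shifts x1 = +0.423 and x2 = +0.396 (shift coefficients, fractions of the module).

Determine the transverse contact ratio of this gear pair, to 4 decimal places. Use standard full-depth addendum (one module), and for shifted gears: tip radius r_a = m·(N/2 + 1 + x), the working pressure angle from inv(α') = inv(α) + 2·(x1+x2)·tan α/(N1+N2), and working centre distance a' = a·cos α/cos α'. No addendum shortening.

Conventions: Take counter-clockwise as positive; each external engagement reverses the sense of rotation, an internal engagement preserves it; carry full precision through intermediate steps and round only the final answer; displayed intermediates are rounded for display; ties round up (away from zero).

1.8029

single-mesh involute tooth geometry (75T engaging 29T at module 1.530)
base radii: r_b1 = 55.138291, r_b2 = 21.320139
tip radii: r_a1 = 59.552190, r_a2 = 24.320880
inv(α') = inv(16.051°) + 2·(+0.423+0.396)·tan α/(75+29) = 0.01209756  ⇒  α' = 18.69640°
a' = a·cos α / cos α' = 79.5600·cos 16.051°/cos 18.69640° = 80.717878
action lengths: √(r_a1²−r_b1²) = 22.499604, √(r_a2²−r_b2²) = 11.702857
base pitch p_b = π·m·cos α = 4.619255
CR = (22.499604 + 11.702857 − 80.717878·sin 18.69640°)/4.619255 = 1.802903
contact ratio ≈ 1.8029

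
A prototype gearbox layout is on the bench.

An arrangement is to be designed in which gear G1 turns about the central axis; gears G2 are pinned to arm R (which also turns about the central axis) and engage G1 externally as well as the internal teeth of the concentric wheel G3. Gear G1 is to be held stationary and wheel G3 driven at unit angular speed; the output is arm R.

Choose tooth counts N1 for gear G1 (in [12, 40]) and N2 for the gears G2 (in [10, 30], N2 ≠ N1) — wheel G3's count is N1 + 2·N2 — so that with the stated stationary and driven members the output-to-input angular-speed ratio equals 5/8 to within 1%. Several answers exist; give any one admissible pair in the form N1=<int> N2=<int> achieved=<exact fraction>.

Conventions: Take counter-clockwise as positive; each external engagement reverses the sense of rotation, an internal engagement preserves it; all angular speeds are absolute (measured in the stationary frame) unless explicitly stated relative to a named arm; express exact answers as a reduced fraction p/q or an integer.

N1=30 N2=10 achieved=5/8

design class (target 5/8): planetary set
Willis with ω_sun = 0: ω_arm/ω_ring = N3/(N1+N3); set equal to 5/8  ⇒  N3/N1 = (5/8)/(1 − 5/8) = 5/3
N3 = N1 + 2·N2  ⇒  N2/N1 = (N3/N1 − 1)/2 = (5/3 − 1)/2 = 1/3
smallest multiple with N1 ≥ 12 and N2 ≥ 10: k = 10  ⇒  N1 = 10·3 = 30, N2 = 10·1 = 10 (N1 ≤ 40, N2 ≤ 30, N2 ≠ N1 ✓), N3 = 30 + 2·10 = 50
check: N3/(N1+N3) with N1 = 30, N3 = 50 gives 5/8; |achieved − target| = 0 ≤ 1/160 ✓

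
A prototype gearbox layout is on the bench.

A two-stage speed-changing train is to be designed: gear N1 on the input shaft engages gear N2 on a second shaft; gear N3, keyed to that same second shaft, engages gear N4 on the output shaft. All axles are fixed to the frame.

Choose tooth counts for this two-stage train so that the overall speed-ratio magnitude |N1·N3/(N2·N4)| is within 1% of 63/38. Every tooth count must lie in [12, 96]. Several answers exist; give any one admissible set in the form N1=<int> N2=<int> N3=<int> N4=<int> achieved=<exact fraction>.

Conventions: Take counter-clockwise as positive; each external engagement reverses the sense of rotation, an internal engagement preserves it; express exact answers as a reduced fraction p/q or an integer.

N1=14 N2=12 N3=27 N4=19 achieved=63/38

topology: fixed-axis compound train — 2 stages, target 63/38
target = 63/38 in lowest terms: an exact hit needs N1·N3 = k·63 and N2·N4 = k·38 for one integer k, every count in [12, 96]; additionally prefer no 1:1 stage (N1 ≠ N2, N3 ≠ N4)
k = 1…5: no 1:1-free in-range split of k·63 and k·38 into factor pairs; take k = 6
k = 6: N1·N3 = 378 = 14·27, N2·N4 = 228 = 12·19
achieved = 14·27/(12·19) = 63/38; |achieved − target| = 0 ≤ 63/3800 ✓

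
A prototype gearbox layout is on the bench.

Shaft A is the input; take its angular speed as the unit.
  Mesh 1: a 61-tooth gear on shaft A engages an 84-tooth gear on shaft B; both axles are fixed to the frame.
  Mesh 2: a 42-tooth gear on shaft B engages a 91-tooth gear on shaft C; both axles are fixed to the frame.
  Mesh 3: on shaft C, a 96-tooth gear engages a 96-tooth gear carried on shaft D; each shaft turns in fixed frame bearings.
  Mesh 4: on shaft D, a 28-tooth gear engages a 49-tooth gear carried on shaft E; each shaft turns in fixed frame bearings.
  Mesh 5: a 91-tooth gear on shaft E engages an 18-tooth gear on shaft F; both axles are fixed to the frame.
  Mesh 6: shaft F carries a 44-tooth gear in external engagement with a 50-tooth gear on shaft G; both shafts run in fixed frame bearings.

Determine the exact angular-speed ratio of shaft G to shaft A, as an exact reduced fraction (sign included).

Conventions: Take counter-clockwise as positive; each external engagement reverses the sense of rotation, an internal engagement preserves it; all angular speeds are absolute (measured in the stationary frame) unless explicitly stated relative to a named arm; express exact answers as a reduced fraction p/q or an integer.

1342/1575

class = fixed-axis compound train [6 meshes; 6 ratios multiply, 6 sense flips]
mesh 1 [61T→84T]: running ratio 61/84, sense −
mesh 2 [42T→91T]: running ratio 61/182, sense +
mesh 3 [96T→96T]: running ratio 61/182, sense −
mesh 4 [28T→49T]: running ratio 122/637, sense +
mesh 5 [91T→18T]: running ratio 61/63, sense −
mesh 6 [44T→50T]: running ratio 1342/1575, sense +
ω_out/ω_in = 1342/1575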